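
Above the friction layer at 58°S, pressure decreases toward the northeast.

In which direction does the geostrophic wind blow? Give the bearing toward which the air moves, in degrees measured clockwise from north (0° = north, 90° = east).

315°

The pressure-gradient force points toward the northeast (bearing 045°).
Geostrophic balance: in the Southern Hemisphere the Coriolis force deflects motion to the left, so the geostrophic wind blows 90° to the left of the pressure-gradient force (low pressure on the right).
Rotating 045° by 90° counterclockwise gives 315° — the wind blows toward the northwest.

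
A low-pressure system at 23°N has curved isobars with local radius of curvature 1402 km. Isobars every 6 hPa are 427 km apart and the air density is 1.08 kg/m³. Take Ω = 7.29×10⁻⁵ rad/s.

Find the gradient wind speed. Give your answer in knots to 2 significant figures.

Coriolis parameter at 23°N:
f = 2Ω sin φ = 2 × 7.29×10⁻⁵ × sin 23° = 5.70×10⁻⁵ s⁻¹
Pressure gradient: |∂P/∂n| = 600 Pa / 427000 m = 1.41×10⁻³ Pa/m
Geostrophic speed: V_g = |∂P/∂n|/(fρ) = 1.41×10⁻³/(5.70×10⁻⁵ × 1.08) = 22.8 m/s
Around a low, centrifugal force acts outward with Coriolis, so pressure-gradient force balances both:
(1/ρ)|∂P/∂n| = fV + V²/R  →  V² + fR·V − fR·V_g = 0
With fR = 5.70×10⁻⁵ × 1402×10³ m = 79.9 m/s:
V = [−fR + √((fR)² + 4 fR V_g)]/2 = [−79.9 + √(79.9² + 4×79.9×22.8)]/2 = 18.5 m/s
Subgeostrophic (V < V_g = 22.8 m/s), as expected around a low.
Converting: 18.5 m/s × 1.944 = 36 knots

36 knots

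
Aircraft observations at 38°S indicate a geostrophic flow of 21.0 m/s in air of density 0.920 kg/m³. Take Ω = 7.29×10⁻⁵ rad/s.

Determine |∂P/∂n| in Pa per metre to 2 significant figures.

1.7×10⁻³ Pa/m

Coriolis parameter at 38°S:
f = 2Ω sin φ = 2 × 7.29×10⁻⁵ × sin 38° = 8.98×10⁻⁵ s⁻¹
Geostrophic balance rearranged: |∂P/∂n| = f ρ V_g
|∂P/∂n| = 8.98×10⁻⁵ × 0.920 × 21.0 = 1.73×10⁻³ Pa/m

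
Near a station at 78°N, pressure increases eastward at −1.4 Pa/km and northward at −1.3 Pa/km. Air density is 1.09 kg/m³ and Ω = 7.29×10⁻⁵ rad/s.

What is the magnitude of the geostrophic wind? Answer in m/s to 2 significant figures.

12 m/s

Coriolis parameter at 78°N:
f = 2Ω sin φ = 2 × 7.29×10⁻⁵ × sin 78° = 1.43×10⁻⁴ s⁻¹
Component geostrophic relations (x east, y north):
u_g = −(1/(fρ)) ∂P/∂y,  v_g = (1/(fρ)) ∂P/∂x
u_g = −(−1.3×10⁻³)/(1.43×10⁻⁴ × 1.09) = 8.36 m/s;  v_g = (−1.4×10⁻³)/(1.43×10⁻⁴ × 1.09) = −9.01 m/s
|V_g| = √(u_g² + v_g²) = 12.3 m/s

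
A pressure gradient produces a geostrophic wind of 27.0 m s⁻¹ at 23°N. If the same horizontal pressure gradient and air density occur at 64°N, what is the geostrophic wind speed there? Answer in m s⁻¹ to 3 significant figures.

With the same pressure gradient and density, V_g ∝ 1/f ∝ 1/sin φ.
V₂ = V₁ · sin φ₁ / sin φ₂ = 27.0 × sin 23° / sin 64°
V₂ = 27.0 × 0.3907/0.8988 = 11.7 m s⁻¹

11.7 m s⁻¹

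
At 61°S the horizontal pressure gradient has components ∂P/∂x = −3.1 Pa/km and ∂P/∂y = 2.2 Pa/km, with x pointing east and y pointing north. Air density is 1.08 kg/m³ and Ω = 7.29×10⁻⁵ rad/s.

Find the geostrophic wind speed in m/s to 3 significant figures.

Coriolis parameter at 61°S:
f = 2Ω sin φ = 2 × 7.29×10⁻⁵ × sin 61° = 1.28×10⁻⁴ s⁻¹
In the Southern Hemisphere f is negative: f = −1.28×10⁻⁴ s⁻¹.
Component geostrophic relations (x east, y north):
u_g = −(1/(fρ)) ∂P/∂y,  v_g = (1/(fρ)) ∂P/∂x
u_g = −(2.2×10⁻³)/(−1.28×10⁻⁴ × 1.08) = 16.0 m/s;  v_g = (−3.1×10⁻³)/(−1.28×10⁻⁴ × 1.08) = 22.5 m/s
|V_g| = √(u_g² + v_g²) = 27.6 m/s

27.6 m/s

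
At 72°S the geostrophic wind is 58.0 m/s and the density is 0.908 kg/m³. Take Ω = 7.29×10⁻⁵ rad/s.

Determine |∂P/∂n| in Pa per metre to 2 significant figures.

Coriolis parameter at 72°S:
f = 2Ω sin φ = 2 × 7.29×10⁻⁵ × sin 72° = 1.39×10⁻⁴ s⁻¹
Geostrophic balance rearranged: |∂P/∂n| = f ρ V_g
|∂P/∂n| = 1.39×10⁻⁴ × 0.908 × 58.0 = 7.30×10⁻³ Pa/m

7.3×10⁻³ Pa/m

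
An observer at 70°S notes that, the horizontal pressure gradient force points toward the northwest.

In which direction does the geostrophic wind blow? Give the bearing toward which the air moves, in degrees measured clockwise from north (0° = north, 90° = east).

The pressure-gradient force points toward the northwest (bearing 315°).
Geostrophic balance: in the Southern Hemisphere the Coriolis force deflects motion to the left, so the geostrophic wind blows 90° to the left of the pressure-gradient force (low pressure on the right).
Rotating 315° by 90° counterclockwise gives 225° — the wind blows toward the southwest.

225°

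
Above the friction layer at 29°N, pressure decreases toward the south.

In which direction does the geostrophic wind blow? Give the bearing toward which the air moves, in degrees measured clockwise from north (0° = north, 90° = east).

The pressure-gradient force points toward the south (bearing 180°).
Geostrophic balance: in the Northern Hemisphere the Coriolis force deflects motion to the right, so the geostrophic wind blows 90° to the right of the pressure-gradient force (low pressure on the left).
Rotating 180° by 90° clockwise gives 270° — the wind blows toward the west.

270°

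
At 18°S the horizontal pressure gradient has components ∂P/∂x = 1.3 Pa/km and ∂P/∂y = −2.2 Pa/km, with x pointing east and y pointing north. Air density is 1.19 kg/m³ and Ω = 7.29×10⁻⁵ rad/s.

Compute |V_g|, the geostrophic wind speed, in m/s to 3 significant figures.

47.7 m/s

Coriolis parameter at 18°S:
f = 2Ω sin φ = 2 × 7.29×10⁻⁵ × sin 18° = 4.51×10⁻⁵ s⁻¹
In the Southern Hemisphere f is negative: f = −4.51×10⁻⁵ s⁻¹.
Component geostrophic relations (x east, y north):
u_g = −(1/(fρ)) ∂P/∂y,  v_g = (1/(fρ)) ∂P/∂x
u_g = −(−2.2×10⁻³)/(−4.51×10⁻⁵ × 1.19) = −41.0 m/s;  v_g = (1.3×10⁻³)/(−4.51×10⁻⁵ × 1.19) = −24.2 m/s
|V_g| = √(u_g² + v_g²) = 47.7 m/s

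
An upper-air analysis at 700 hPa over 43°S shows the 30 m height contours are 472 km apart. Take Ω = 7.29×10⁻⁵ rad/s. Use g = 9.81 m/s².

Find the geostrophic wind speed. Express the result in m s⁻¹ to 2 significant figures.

Coriolis parameter at 43°S:
f = 2Ω sin φ = 2 × 7.29×10⁻⁵ × sin 43° = 9.94×10⁻⁵ s⁻¹
Height gradient: |∂Z/∂n| = 30 m / 472000 m = 6.36×10⁻⁵
On a pressure surface, geostrophic balance gives V_g = (g/f)|∂Z/∂n|:
V_g = 9.81 × 6.36×10⁻⁵ / 9.94×10⁻⁵ = 6.27 m/s

6.3 m s⁻¹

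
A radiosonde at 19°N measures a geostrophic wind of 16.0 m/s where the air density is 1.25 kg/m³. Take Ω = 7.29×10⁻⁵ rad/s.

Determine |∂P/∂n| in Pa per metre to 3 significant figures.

9.49×10⁻⁴ Pa/m

Coriolis parameter at 19°N:
f = 2Ω sin φ = 2 × 7.29×10⁻⁵ × sin 19° = 4.75×10⁻⁵ s⁻¹
Geostrophic balance rearranged: |∂P/∂n| = f ρ V_g
|∂P/∂n| = 4.75×10⁻⁵ × 1.25 × 16.0 = 9.49×10⁻⁴ Pa/m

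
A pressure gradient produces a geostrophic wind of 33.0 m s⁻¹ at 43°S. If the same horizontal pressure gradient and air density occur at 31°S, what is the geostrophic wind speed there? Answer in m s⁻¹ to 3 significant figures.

With the same pressure gradient and density, V_g ∝ 1/f ∝ 1/sin φ.
V₂ = V₁ · sin φ₁ / sin φ₂ = 33.0 × sin 43° / sin 31°
V₂ = 33.0 × 0.6820/0.5150 = 43.7 m s⁻¹

43.7 m s⁻¹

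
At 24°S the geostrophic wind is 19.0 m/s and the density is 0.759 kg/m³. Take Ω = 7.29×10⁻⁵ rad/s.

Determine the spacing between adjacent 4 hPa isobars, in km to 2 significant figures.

Coriolis parameter at 24°S:
f = 2Ω sin φ = 2 × 7.29×10⁻⁵ × sin 24° = 5.93×10⁻⁵ s⁻¹
Geostrophic balance rearranged: |∂P/∂n| = f ρ V_g
|∂P/∂n| = 5.93×10⁻⁵ × 0.759 × 19.0 = 8.55×10⁻⁴ Pa/m
Isobar spacing: Δn = ΔP/|∂P/∂n| = 400 Pa / 8.55×10⁻⁴ Pa/m = 467728 m ≈ 470 km

470 km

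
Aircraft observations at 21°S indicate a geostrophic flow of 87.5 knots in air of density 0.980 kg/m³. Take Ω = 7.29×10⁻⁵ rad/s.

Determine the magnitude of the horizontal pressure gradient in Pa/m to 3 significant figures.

Coriolis parameter at 21°S:
f = 2Ω sin φ = 2 × 7.29×10⁻⁵ × sin 21° = 5.23×10⁻⁵ s⁻¹
Wind speed in SI: 87.5 knots = 45.0 m/s
Geostrophic balance rearranged: |∂P/∂n| = f ρ V_g
|∂P/∂n| = 5.23×10⁻⁵ × 0.980 × 45.0 = 2.30×10⁻³ Pa/m

2.30×10⁻³ Pa/m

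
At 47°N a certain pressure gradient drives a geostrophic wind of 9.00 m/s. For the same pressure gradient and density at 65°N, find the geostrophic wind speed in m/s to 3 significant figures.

7.26 m/s

With the same pressure gradient and density, V_g ∝ 1/f ∝ 1/sin φ.
V₂ = V₁ · sin φ₁ / sin φ₂ = 9.00 × sin 47° / sin 65°
V₂ = 9.00 × 0.7314/0.9063 = 7.26 m/s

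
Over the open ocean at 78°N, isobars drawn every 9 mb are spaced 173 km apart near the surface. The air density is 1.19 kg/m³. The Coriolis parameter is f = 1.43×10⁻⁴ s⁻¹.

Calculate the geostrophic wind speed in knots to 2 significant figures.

59 knots

Pressure gradient: |∂P/∂n| = 900 Pa / 173000 m = 5.20×10⁻³ Pa/m
Geostrophic balance (pressure-gradient force = Coriolis force):
V_g = (1/(fρ)) |∂P/∂n| = 5.20×10⁻³ / (1.43×10⁻⁴ × 1.19) = 30.6 m/s
Converting: 30.6 m/s × 1.944 = 59 knots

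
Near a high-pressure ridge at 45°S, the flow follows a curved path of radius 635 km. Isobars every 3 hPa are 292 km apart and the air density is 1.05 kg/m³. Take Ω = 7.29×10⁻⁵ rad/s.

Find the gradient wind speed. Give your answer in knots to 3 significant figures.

Coriolis parameter at 45°S:
f = 2Ω sin φ = 2 × 7.29×10⁻⁵ × sin 45° = 1.03×10⁻⁴ s⁻¹
Pressure gradient: |∂P/∂n| = 300 Pa / 292000 m = 1.03×10⁻³ Pa/m
Geostrophic speed: V_g = |∂P/∂n|/(fρ) = 1.03×10⁻³/(1.03×10⁻⁴ × 1.05) = 9.49 m/s
Around a high, pressure-gradient force acts outward with centrifugal, so Coriolis balances both:
fV = (1/ρ)|∂P/∂n| + V²/R  →  V² − fR·V + fR·V_g = 0
With fR = 1.03×10⁻⁴ × 635×10³ m = 65.5 m/s:
V = [fR − √((fR)² − 4 fR V_g)]/2 = [65.5 − √(65.5² − 4×65.5×9.49)]/2 = 11.5 m/s
Supergeostrophic (V > V_g = 9.49 m/s), as expected around a high.
Converting: 11.5 m/s × 1.944 = 22.4 knots

22.4 knots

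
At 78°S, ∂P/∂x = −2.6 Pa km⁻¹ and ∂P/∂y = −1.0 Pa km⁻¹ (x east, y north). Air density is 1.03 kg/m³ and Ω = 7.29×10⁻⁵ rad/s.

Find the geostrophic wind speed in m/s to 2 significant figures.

19 m/s

Coriolis parameter at 78°S:
f = 2Ω sin φ = 2 × 7.29×10⁻⁵ × sin 78° = 1.43×10⁻⁴ s⁻¹
In the Southern Hemisphere f is negative: f = −1.43×10⁻⁴ s⁻¹.
Component geostrophic relations (x east, y north):
u_g = −(1/(fρ)) ∂P/∂y,  v_g = (1/(fρ)) ∂P/∂x
u_g = −(−1.0×10⁻³)/(−1.43×10⁻⁴ × 1.03) = −6.81 m/s;  v_g = (−2.6×10⁻³)/(−1.43×10⁻⁴ × 1.03) = 17.7 m/s
|V_g| = √(u_g² + v_g²) = 19.0 m/s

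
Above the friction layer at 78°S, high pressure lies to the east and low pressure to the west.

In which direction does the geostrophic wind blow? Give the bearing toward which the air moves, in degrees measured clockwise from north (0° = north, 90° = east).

180°

The pressure-gradient force points toward the west (bearing 270°).
Geostrophic balance: in the Southern Hemisphere the Coriolis force deflects motion to the left, so the geostrophic wind blows 90° to the left of the pressure-gradient force (low pressure on the right).
Rotating 270° by 90° counterclockwise gives 180° — the wind blows toward the south.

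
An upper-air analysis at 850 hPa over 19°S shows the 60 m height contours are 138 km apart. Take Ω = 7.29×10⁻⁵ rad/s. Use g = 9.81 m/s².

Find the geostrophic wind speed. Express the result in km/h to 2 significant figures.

Coriolis parameter at 19°S:
f = 2Ω sin φ = 2 × 7.29×10⁻⁵ × sin 19° = 4.75×10⁻⁵ s⁻¹
Height gradient: |∂Z/∂n| = 60 m / 138000 m = 4.35×10⁻⁴
On a pressure surface, geostrophic balance gives V_g = (g/f)|∂Z/∂n|:
V_g = 9.81 × 4.35×10⁻⁴ / 4.75×10⁻⁵ = 89.9 m/s
Converting: 89.9 m/s × 3.6 = 320 km/h

320 km/h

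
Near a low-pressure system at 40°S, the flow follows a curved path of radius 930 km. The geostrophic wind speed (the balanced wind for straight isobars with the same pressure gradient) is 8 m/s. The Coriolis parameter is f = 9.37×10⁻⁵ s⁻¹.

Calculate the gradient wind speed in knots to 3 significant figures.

Around a low, centrifugal force acts outward with Coriolis, so pressure-gradient force balances both:
(1/ρ)|∂P/∂n| = fV + V²/R  →  V² + fR·V − fR·V_g = 0
With fR = 9.37×10⁻⁵ × 930×10³ m = 87.1 m/s:
V = [−fR + √((fR)² + 4 fR V_g)]/2 = [−87.1 + √(87.1² + 4×87.1×8)]/2 = 7.38 m/s
Subgeostrophic (V < V_g = 8 m/s), as expected around a low.
Converting: 7.38 m/s × 1.944 = 14.3 knots

14.3 knots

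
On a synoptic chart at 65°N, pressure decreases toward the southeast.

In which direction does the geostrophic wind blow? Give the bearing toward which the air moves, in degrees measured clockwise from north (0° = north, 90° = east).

225°

The pressure-gradient force points toward the southeast (bearing 135°).
Geostrophic balance: in the Northern Hemisphere the Coriolis force deflects motion to the right, so the geostrophic wind blows 90° to the right of the pressure-gradient force (low pressure on the left).
Rotating 135° by 90° clockwise gives 225° — the wind blows toward the southwest.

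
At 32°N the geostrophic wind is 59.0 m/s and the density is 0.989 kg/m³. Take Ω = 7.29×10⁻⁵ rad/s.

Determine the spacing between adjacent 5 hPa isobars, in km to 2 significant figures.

Coriolis parameter at 32°N:
f = 2Ω sin φ = 2 × 7.29×10⁻⁵ × sin 32° = 7.73×10⁻⁵ s⁻¹
Geostrophic balance rearranged: |∂P/∂n| = f ρ V_g
|∂P/∂n| = 7.73×10⁻⁵ × 0.989 × 59.0 = 4.51×10⁻³ Pa/m
Isobar spacing: Δn = ΔP/|∂P/∂n| = 500 Pa / 4.51×10⁻³ Pa/m = 110906 m ≈ 110 km

110 km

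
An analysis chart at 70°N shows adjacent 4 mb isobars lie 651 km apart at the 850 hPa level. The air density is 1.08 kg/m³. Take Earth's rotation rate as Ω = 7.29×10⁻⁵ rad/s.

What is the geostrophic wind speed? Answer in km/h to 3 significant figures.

Coriolis parameter at 70°N:
f = 2Ω sin φ = 2 × 7.29×10⁻⁵ × sin 70° = 1.37×10⁻⁴ s⁻¹
Pressure gradient: |∂P/∂n| = 400 Pa / 651000 m = 6.14×10⁻⁴ Pa/m
Geostrophic balance (pressure-gradient force = Coriolis force):
V_g = (1/(fρ)) |∂P/∂n| = 6.14×10⁻⁴ / (1.37×10⁻⁴ × 1.08) = 4.15 m/s
Converting: 4.15 m/s × 3.6 = 14.9 km/h

14.9 km/h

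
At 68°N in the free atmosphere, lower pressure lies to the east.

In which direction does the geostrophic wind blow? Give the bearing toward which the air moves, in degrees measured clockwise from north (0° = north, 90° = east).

The pressure-gradient force points toward the east (bearing 090°).
Geostrophic balance: in the Northern Hemisphere the Coriolis force deflects motion to the right, so the geostrophic wind blows 90° to the right of the pressure-gradient force (low pressure on the left).
Rotating 090° by 90° clockwise gives 180° — the wind blows toward the south.

180°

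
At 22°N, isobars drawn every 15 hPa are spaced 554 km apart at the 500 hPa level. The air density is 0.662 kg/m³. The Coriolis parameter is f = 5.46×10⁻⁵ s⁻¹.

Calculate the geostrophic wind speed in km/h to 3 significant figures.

Pressure gradient: |∂P/∂n| = 1500 Pa / 554000 m = 2.71×10⁻³ Pa/m
Geostrophic balance (pressure-gradient force = Coriolis force):
V_g = (1/(fρ)) |∂P/∂n| = 2.71×10⁻³ / (5.46×10⁻⁵ × 0.662) = 74.9 m/s
Converting: 74.9 m/s × 3.6 = 270 km/h

270 km/h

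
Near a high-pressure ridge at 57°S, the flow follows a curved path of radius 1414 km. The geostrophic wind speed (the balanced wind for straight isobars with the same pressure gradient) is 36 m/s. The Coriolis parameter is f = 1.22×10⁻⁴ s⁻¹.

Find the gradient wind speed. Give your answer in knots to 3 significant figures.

99.5 knots

Around a high, pressure-gradient force acts outward with centrifugal, so Coriolis balances both:
fV = (1/ρ)|∂P/∂n| + V²/R  →  V² − fR·V + fR·V_g = 0
With fR = 1.22×10⁻⁴ × 1414×10³ m = 173 m/s:
V = [fR − √((fR)² − 4 fR V_g)]/2 = [173 − √(173² − 4×173×36)]/2 = 51.2 m/s
Supergeostrophic (V > V_g = 36 m/s), as expected around a high.
Converting: 51.2 m/s × 1.944 = 99.5 knots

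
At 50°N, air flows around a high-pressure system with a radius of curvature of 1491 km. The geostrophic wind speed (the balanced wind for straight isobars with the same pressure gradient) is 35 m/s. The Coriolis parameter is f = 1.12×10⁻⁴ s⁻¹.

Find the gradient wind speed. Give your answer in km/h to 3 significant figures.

Around a high, pressure-gradient force acts outward with centrifugal, so Coriolis balances both:
fV = (1/ρ)|∂P/∂n| + V²/R  →  V² − fR·V + fR·V_g = 0
With fR = 1.12×10⁻⁴ × 1491×10³ m = 167 m/s:
V = [fR − √((fR)² − 4 fR V_g)]/2 = [167 − √(167² − 4×167×35)]/2 = 49.9 m/s
Supergeostrophic (V > V_g = 35 m/s), as expected around a high.
Converting: 49.9 m/s × 3.6 = 180 km/h

180 km/h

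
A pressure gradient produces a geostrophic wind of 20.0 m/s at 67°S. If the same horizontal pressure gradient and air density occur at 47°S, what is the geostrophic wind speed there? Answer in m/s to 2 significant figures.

With the same pressure gradient and density, V_g ∝ 1/f ∝ 1/sin φ.
V₂ = V₁ · sin φ₁ / sin φ₂ = 20.0 × sin 67° / sin 47°
V₂ = 20.0 × 0.9205/0.7314 = 25 m/s

25 m/s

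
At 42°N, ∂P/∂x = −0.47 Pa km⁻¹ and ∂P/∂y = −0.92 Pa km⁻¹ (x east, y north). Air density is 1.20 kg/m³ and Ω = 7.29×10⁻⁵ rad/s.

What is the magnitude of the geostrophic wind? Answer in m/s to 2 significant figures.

Coriolis parameter at 42°N:
f = 2Ω sin φ = 2 × 7.29×10⁻⁵ × sin 42° = 9.76×10⁻⁵ s⁻¹
Component geostrophic relations (x east, y north):
u_g = −(1/(fρ)) ∂P/∂y,  v_g = (1/(fρ)) ∂P/∂x
u_g = −(−0.92×10⁻³)/(9.76×10⁻⁵ × 1.20) = 7.86 m/s;  v_g = (−0.47×10⁻³)/(9.76×10⁻⁵ × 1.20) = −4.01 m/s
|V_g| = √(u_g² + v_g²) = 8.82 m/s

8.8 m/s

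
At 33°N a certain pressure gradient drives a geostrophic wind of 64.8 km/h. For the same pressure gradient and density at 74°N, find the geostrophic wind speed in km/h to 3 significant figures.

36.7 km/h

With the same pressure gradient and density, V_g ∝ 1/f ∝ 1/sin φ.
V₂ = V₁ · sin φ₁ / sin φ₂ = 64.8 × sin 33° / sin 74°
V₂ = 64.8 × 0.5446/0.9613 = 36.7 km/h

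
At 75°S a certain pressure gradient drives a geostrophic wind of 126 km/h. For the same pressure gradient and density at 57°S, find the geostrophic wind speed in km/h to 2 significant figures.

With the same pressure gradient and density, V_g ∝ 1/f ∝ 1/sin φ.
V₂ = V₁ · sin φ₁ / sin φ₂ = 126 × sin 75° / sin 57°
V₂ = 126 × 0.9659/0.8387 = 150 km/h

150 km/h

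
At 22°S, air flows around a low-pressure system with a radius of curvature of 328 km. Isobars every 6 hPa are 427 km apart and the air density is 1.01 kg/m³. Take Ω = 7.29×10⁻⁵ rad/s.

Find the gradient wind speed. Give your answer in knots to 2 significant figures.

28 knots

Coriolis parameter at 22°S:
f = 2Ω sin φ = 2 × 7.29×10⁻⁵ × sin 22° = 5.46×10⁻⁵ s⁻¹
Pressure gradient: |∂P/∂n| = 600 Pa / 427000 m = 1.41×10⁻³ Pa/m
Geostrophic speed: V_g = |∂P/∂n|/(fρ) = 1.41×10⁻³/(5.46×10⁻⁵ × 1.01) = 25.5 m/s
Around a low, centrifugal force acts outward with Coriolis, so pressure-gradient force balances both:
(1/ρ)|∂P/∂n| = fV + V²/R  →  V² + fR·V − fR·V_g = 0
With fR = 5.46×10⁻⁵ × 328×10³ m = 17.9 m/s:
V = [−fR + √((fR)² + 4 fR V_g)]/2 = [−17.9 + √(17.9² + 4×17.9×25.5)]/2 = 14.2 m/s
Subgeostrophic (V < V_g = 25.5 m/s), as expected around a low.
Converting: 14.2 m/s × 1.944 = 28 knots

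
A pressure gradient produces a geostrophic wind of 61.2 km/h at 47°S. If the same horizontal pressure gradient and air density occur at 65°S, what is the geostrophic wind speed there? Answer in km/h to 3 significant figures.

49.4 km/h

With the same pressure gradient and density, V_g ∝ 1/f ∝ 1/sin φ.
V₂ = V₁ · sin φ₁ / sin φ₂ = 61.2 × sin 47° / sin 65°
V₂ = 61.2 × 0.7314/0.9063 = 49.4 km/h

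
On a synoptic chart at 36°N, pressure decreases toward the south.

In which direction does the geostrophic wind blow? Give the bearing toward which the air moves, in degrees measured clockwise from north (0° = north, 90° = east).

270°

The pressure-gradient force points toward the south (bearing 180°).
Geostrophic balance: in the Northern Hemisphere the Coriolis force deflects motion to the right, so the geostrophic wind blows 90° to the right of the pressure-gradient force (low pressure on the left).
Rotating 180° by 90° clockwise gives 270° — the wind blows toward the west.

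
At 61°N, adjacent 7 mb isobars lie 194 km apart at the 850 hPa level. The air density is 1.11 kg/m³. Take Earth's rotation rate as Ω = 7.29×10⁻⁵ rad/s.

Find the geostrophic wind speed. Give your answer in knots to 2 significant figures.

50 knots

Coriolis parameter at 61°N:
f = 2Ω sin φ = 2 × 7.29×10⁻⁵ × sin 61° = 1.28×10⁻⁴ s⁻¹
Pressure gradient: |∂P/∂n| = 700 Pa / 194000 m = 3.61×10⁻³ Pa/m
Geostrophic balance (pressure-gradient force = Coriolis force):
V_g = (1/(fρ)) |∂P/∂n| = 3.61×10⁻³ / (1.28×10⁻⁴ × 1.11) = 25.5 m/s
Converting: 25.5 m/s × 1.944 = 50 knots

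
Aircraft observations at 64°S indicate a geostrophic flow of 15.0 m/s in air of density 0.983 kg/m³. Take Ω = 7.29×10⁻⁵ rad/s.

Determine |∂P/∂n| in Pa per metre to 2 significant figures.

Coriolis parameter at 64°S:
f = 2Ω sin φ = 2 × 7.29×10⁻⁵ × sin 64° = 1.31×10⁻⁴ s⁻¹
Geostrophic balance rearranged: |∂P/∂n| = f ρ V_g
|∂P/∂n| = 1.31×10⁻⁴ × 0.983 × 15.0 = 1.93×10⁻³ Pa/m

1.9×10⁻³ Pa/m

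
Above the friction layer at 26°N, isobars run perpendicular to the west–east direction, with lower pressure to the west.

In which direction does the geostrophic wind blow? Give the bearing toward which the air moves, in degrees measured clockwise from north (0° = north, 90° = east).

The pressure-gradient force points toward the west (bearing 270°).
Geostrophic balance: in the Northern Hemisphere the Coriolis force deflects motion to the right, so the geostrophic wind blows 90° to the right of the pressure-gradient force (low pressure on the left).
Rotating 270° by 90° clockwise gives 000° — the wind blows toward the north.

000°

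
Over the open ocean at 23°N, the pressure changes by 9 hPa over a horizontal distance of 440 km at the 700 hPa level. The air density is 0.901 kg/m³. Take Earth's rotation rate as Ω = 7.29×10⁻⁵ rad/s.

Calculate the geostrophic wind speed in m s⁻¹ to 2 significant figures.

Coriolis parameter at 23°N:
f = 2Ω sin φ = 2 × 7.29×10⁻⁵ × sin 23° = 5.70×10⁻⁵ s⁻¹
Pressure gradient: |∂P/∂n| = 900 Pa / 440000 m = 2.05×10⁻³ Pa/m
Geostrophic balance (pressure-gradient force = Coriolis force):
V_g = (1/(fρ)) |∂P/∂n| = 2.05×10⁻³ / (5.70×10⁻⁵ × 0.901) = 39.9 m/s

40 m s⁻¹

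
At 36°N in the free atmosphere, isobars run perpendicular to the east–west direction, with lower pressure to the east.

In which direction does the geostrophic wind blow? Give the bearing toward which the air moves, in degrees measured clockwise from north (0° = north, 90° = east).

180°

The pressure-gradient force points toward the east (bearing 090°).
Geostrophic balance: in the Northern Hemisphere the Coriolis force deflects motion to the right, so the geostrophic wind blows 90° to the right of the pressure-gradient force (low pressure on the left).
Rotating 090° by 90° clockwise gives 180° — the wind blows toward the south.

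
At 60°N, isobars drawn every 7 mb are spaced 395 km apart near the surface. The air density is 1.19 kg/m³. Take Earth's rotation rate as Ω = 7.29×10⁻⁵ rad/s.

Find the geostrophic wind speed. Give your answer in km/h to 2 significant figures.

42 km/h

Coriolis parameter at 60°N:
f = 2Ω sin φ = 2 × 7.29×10⁻⁵ × sin 60° = 1.26×10⁻⁴ s⁻¹
Pressure gradient: |∂P/∂n| = 700 Pa / 395000 m = 1.77×10⁻³ Pa/m
Geostrophic balance (pressure-gradient force = Coriolis force):
V_g = (1/(fρ)) |∂P/∂n| = 1.77×10⁻³ / (1.26×10⁻⁴ × 1.19) = 11.8 m/s
Converting: 11.8 m/s × 3.6 = 42 km/h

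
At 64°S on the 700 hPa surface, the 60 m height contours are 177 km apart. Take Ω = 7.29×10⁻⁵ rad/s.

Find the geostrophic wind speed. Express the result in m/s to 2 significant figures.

Coriolis parameter at 64°S:
f = 2Ω sin φ = 2 × 7.29×10⁻⁵ × sin 64° = 1.31×10⁻⁴ s⁻¹
Height gradient: |∂Z/∂n| = 60 m / 177000 m = 3.39×10⁻⁴
On a pressure surface, geostrophic balance gives V_g = (g/f)|∂Z/∂n|:
V_g = 9.81 × 3.39×10⁻⁴ / 1.31×10⁻⁴ = 25.4 m/s

25 m/s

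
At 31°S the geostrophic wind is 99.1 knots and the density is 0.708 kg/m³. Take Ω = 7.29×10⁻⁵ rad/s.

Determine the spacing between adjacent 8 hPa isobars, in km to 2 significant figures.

300 km

Coriolis parameter at 31°S:
f = 2Ω sin φ = 2 × 7.29×10⁻⁵ × sin 31° = 7.51×10⁻⁵ s⁻¹
Wind speed in SI: 99.1 knots = 51.0 m/s
Geostrophic balance rearranged: |∂P/∂n| = f ρ V_g
|∂P/∂n| = 7.51×10⁻⁵ × 0.708 × 51.0 = 2.71×10⁻³ Pa/m
Isobar spacing: Δn = ΔP/|∂P/∂n| = 800 Pa / 2.71×10⁻³ Pa/m = 295154 m ≈ 300 km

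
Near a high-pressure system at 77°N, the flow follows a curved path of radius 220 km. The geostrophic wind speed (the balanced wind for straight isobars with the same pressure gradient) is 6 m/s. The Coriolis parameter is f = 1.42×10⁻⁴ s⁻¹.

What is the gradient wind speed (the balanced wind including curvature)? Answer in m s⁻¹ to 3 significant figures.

8.10 m s⁻¹

Around a high, pressure-gradient force acts outward with centrifugal, so Coriolis balances both:
fV = (1/ρ)|∂P/∂n| + V²/R  →  V² − fR·V + fR·V_g = 0
With fR = 1.42×10⁻⁴ × 220×10³ m = 31.2 m/s:
V = [fR − √((fR)² − 4 fR V_g)]/2 = [31.2 − √(31.2² − 4×31.2×6)]/2 = 8.1 m/s
Supergeostrophic (V > V_g = 6 m/s), as expected around a high.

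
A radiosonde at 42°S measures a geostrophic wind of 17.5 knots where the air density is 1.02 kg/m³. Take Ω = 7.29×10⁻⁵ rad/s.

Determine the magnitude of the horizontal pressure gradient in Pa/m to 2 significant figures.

9.0×10⁻⁴ Pa/m

Coriolis parameter at 42°S:
f = 2Ω sin φ = 2 × 7.29×10⁻⁵ × sin 42° = 9.76×10⁻⁵ s⁻¹
Wind speed in SI: 17.5 knots = 9.00 m/s
Geostrophic balance rearranged: |∂P/∂n| = f ρ V_g
|∂P/∂n| = 9.76×10⁻⁵ × 1.02 × 9.00 = 8.96×10⁻⁴ Pa/m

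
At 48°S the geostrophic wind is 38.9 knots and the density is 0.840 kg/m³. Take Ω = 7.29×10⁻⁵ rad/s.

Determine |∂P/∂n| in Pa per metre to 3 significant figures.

Coriolis parameter at 48°S:
f = 2Ω sin φ = 2 × 7.29×10⁻⁵ × sin 48° = 1.08×10⁻⁴ s⁻¹
Wind speed in SI: 38.9 knots = 20.0 m/s
Geostrophic balance rearranged: |∂P/∂n| = f ρ V_g
|∂P/∂n| = 1.08×10⁻⁴ × 0.840 × 20.0 = 1.82×10⁻³ Pa/m

1.82×10⁻³ Pa/m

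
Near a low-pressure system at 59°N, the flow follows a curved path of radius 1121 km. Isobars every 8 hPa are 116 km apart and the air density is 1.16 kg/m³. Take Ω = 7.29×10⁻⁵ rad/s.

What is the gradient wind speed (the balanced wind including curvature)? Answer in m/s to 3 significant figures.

Coriolis parameter at 59°N:
f = 2Ω sin φ = 2 × 7.29×10⁻⁵ × sin 59° = 1.25×10⁻⁴ s⁻¹
Pressure gradient: |∂P/∂n| = 800 Pa / 116000 m = 6.90×10⁻³ Pa/m
Geostrophic speed: V_g = |∂P/∂n|/(fρ) = 6.90×10⁻³/(1.25×10⁻⁴ × 1.16) = 47.6 m/s
Around a low, centrifugal force acts outward with Coriolis, so pressure-gradient force balances both:
(1/ρ)|∂P/∂n| = fV + V²/R  →  V² + fR·V − fR·V_g = 0
With fR = 1.25×10⁻⁴ × 1121×10³ m = 140 m/s:
V = [−fR + √((fR)² + 4 fR V_g)]/2 = [−140 + √(140² + 4×140×47.6)]/2 = 37.5 m/s
Subgeostrophic (V < V_g = 47.6 m/s), as expected around a low.

37.5 m/s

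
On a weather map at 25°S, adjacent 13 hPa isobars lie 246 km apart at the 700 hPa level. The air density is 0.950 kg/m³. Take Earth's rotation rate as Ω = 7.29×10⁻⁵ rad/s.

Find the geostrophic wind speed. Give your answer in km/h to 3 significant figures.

Coriolis parameter at 25°S:
f = 2Ω sin φ = 2 × 7.29×10⁻⁵ × sin 25° = 6.16×10⁻⁵ s⁻¹
Pressure gradient: |∂P/∂n| = 1300 Pa / 246000 m = 5.28×10⁻³ Pa/m
Geostrophic balance (pressure-gradient force = Coriolis force):
V_g = (1/(fρ)) |∂P/∂n| = 5.28×10⁻³ / (6.16×10⁻⁵ × 0.950) = 90.3 m/s
Converting: 90.3 m/s × 3.6 = 325 km/h

325 km/h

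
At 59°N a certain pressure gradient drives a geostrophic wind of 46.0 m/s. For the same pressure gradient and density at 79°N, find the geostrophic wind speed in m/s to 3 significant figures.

40.2 m/s

With the same pressure gradient and density, V_g ∝ 1/f ∝ 1/sin φ.
V₂ = V₁ · sin φ₁ / sin φ₂ = 46.0 × sin 59° / sin 79°
V₂ = 46.0 × 0.8572/0.9816 = 40.2 m/s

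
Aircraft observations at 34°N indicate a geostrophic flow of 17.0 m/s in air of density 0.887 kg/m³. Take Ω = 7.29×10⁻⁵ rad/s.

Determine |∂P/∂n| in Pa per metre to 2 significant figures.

Coriolis parameter at 34°N:
f = 2Ω sin φ = 2 × 7.29×10⁻⁵ × sin 34° = 8.15×10⁻⁵ s⁻¹
Geostrophic balance rearranged: |∂P/∂n| = f ρ V_g
|∂P/∂n| = 8.15×10⁻⁵ × 0.887 × 17.0 = 1.23×10⁻³ Pa/m

1.2×10⁻³ Pa/m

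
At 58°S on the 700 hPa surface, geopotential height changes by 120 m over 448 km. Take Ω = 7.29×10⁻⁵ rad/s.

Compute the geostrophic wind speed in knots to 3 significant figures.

Coriolis parameter at 58°S:
f = 2Ω sin φ = 2 × 7.29×10⁻⁵ × sin 58° = 1.24×10⁻⁴ s⁻¹
Height gradient: |∂Z/∂n| = 120 m / 448000 m = 2.68×10⁻⁴
On a pressure surface, geostrophic balance gives V_g = (g/f)|∂Z/∂n|:
V_g = 9.81 × 2.68×10⁻⁴ / 1.24×10⁻⁴ = 21.3 m/s
Converting: 21.3 m/s × 1.944 = 41.3 knots

41.3 knots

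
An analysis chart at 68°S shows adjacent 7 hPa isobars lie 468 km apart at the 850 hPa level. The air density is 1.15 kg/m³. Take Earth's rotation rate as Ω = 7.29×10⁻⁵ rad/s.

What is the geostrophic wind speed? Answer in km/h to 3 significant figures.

34.6 km/h

Coriolis parameter at 68°S:
f = 2Ω sin φ = 2 × 7.29×10⁻⁵ × sin 68° = 1.35×10⁻⁴ s⁻¹
Pressure gradient: |∂P/∂n| = 700 Pa / 468000 m = 1.50×10⁻³ Pa/m
Geostrophic balance (pressure-gradient force = Coriolis force):
V_g = (1/(fρ)) |∂P/∂n| = 1.50×10⁻³ / (1.35×10⁻⁴ × 1.15) = 9.62 m/s
Converting: 9.62 m/s × 3.6 = 34.6 km/h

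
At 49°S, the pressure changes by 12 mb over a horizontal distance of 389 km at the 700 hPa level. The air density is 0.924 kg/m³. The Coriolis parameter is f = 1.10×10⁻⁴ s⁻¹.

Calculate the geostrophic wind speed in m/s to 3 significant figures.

Pressure gradient: |∂P/∂n| = 1200 Pa / 389000 m = 3.08×10⁻³ Pa/m
Geostrophic balance (pressure-gradient force = Coriolis force):
V_g = (1/(fρ)) |∂P/∂n| = 3.08×10⁻³ / (1.10×10⁻⁴ × 0.924) = 30.4 m/s

30.4 m/s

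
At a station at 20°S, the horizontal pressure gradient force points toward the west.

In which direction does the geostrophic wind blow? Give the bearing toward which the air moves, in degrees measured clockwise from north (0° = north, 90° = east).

180°

The pressure-gradient force points toward the west (bearing 270°).
Geostrophic balance: in the Southern Hemisphere the Coriolis force deflects motion to the left, so the geostrophic wind blows 90° to the left of the pressure-gradient force (low pressure on the right).
Rotating 270° by 90° counterclockwise gives 180° — the wind blows toward the south.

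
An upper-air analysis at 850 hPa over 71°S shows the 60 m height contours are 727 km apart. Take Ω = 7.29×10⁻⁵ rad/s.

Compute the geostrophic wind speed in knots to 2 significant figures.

Coriolis parameter at 71°S:
f = 2Ω sin φ = 2 × 7.29×10⁻⁵ × sin 71° = 1.38×10⁻⁴ s⁻¹
Height gradient: |∂Z/∂n| = 60 m / 727000 m = 8.25×10⁻⁵
On a pressure surface, geostrophic balance gives V_g = (g/f)|∂Z/∂n|:
V_g = 9.81 × 8.25×10⁻⁵ / 1.38×10⁻⁴ = 5.87 m/s
Converting: 5.87 m/s × 1.944 = 11 knots

11 knots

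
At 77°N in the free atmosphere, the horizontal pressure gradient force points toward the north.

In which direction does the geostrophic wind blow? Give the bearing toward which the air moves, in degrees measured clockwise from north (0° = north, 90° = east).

090°

The pressure-gradient force points toward the north (bearing 000°).
Geostrophic balance: in the Northern Hemisphere the Coriolis force deflects motion to the right, so the geostrophic wind blows 90° to the right of the pressure-gradient force (low pressure on the left).
Rotating 000° by 90° clockwise gives 090° — the wind blows toward the east.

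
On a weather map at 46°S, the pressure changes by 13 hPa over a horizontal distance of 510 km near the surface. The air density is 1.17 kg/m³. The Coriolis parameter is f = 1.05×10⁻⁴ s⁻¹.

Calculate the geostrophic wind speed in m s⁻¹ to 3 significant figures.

Pressure gradient: |∂P/∂n| = 1300 Pa / 510000 m = 2.55×10⁻³ Pa/m
Geostrophic balance (pressure-gradient force = Coriolis force):
V_g = (1/(fρ)) |∂P/∂n| = 2.55×10⁻³ / (1.05×10⁻⁴ × 1.17) = 20.7 m/s

20.7 m s⁻¹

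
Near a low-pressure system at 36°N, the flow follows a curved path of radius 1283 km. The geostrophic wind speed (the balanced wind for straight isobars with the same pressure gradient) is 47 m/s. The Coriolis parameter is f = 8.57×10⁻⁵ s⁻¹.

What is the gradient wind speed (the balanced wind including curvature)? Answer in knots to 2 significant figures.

Around a low, centrifugal force acts outward with Coriolis, so pressure-gradient force balances both:
(1/ρ)|∂P/∂n| = fV + V²/R  →  V² + fR·V − fR·V_g = 0
With fR = 8.57×10⁻⁵ × 1283×10³ m = 110 m/s:
V = [−fR + √((fR)² + 4 fR V_g)]/2 = [−110 + √(110² + 4×110×47)]/2 = 35.5 m/s
Subgeostrophic (V < V_g = 47 m/s), as expected around a low.
Converting: 35.5 m/s × 1.944 = 69 knots

69 knots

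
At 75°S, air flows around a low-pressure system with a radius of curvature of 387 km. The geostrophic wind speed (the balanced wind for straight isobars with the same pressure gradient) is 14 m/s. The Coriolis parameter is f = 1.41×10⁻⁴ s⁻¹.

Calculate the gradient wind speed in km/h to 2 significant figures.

42 km/h

Around a low, centrifugal force acts outward with Coriolis, so pressure-gradient force balances both:
(1/ρ)|∂P/∂n| = fV + V²/R  →  V² + fR·V − fR·V_g = 0
With fR = 1.41×10⁻⁴ × 387×10³ m = 54.6 m/s:
V = [−fR + √((fR)² + 4 fR V_g)]/2 = [−54.6 + √(54.6² + 4×54.6×14)]/2 = 11.6 m/s
Subgeostrophic (V < V_g = 14 m/s), as expected around a low.
Converting: 11.6 m/s × 3.6 = 42 km/h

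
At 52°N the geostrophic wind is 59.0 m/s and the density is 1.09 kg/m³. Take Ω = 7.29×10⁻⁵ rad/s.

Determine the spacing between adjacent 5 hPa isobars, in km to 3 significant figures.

67.7 km

Coriolis parameter at 52°N:
f = 2Ω sin φ = 2 × 7.29×10⁻⁵ × sin 52° = 1.15×10⁻⁴ s⁻¹
Geostrophic balance rearranged: |∂P/∂n| = f ρ V_g
|∂P/∂n| = 1.15×10⁻⁴ × 1.09 × 59.0 = 7.39×10⁻³ Pa/m
Isobar spacing: Δn = ΔP/|∂P/∂n| = 500 Pa / 7.39×10⁻³ Pa/m = 67671 m ≈ 67.7 km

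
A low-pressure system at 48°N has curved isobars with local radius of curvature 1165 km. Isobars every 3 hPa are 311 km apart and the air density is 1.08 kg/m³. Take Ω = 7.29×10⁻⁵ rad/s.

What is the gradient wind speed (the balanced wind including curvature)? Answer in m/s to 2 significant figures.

Coriolis parameter at 48°N:
f = 2Ω sin φ = 2 × 7.29×10⁻⁵ × sin 48° = 1.08×10⁻⁴ s⁻¹
Pressure gradient: |∂P/∂n| = 300 Pa / 311000 m = 9.65×10⁻⁴ Pa/m
Geostrophic speed: V_g = |∂P/∂n|/(fρ) = 9.65×10⁻⁴/(1.08×10⁻⁴ × 1.08) = 8.24 m/s
Around a low, centrifugal force acts outward with Coriolis, so pressure-gradient force balances both:
(1/ρ)|∂P/∂n| = fV + V²/R  →  V² + fR·V − fR·V_g = 0
With fR = 1.08×10⁻⁴ × 1165×10³ m = 126 m/s:
V = [−fR + √((fR)² + 4 fR V_g)]/2 = [−126 + √(126² + 4×126×8.24)]/2 = 7.77 m/s
Subgeostrophic (V < V_g = 8.24 m/s), as expected around a low.

7.8 m/s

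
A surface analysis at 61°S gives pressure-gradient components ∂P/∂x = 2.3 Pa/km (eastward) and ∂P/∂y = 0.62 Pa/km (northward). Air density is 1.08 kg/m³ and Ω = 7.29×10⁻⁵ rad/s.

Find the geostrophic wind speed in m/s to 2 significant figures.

Coriolis parameter at 61°S:
f = 2Ω sin φ = 2 × 7.29×10⁻⁵ × sin 61° = 1.28×10⁻⁴ s⁻¹
In the Southern Hemisphere f is negative: f = −1.28×10⁻⁴ s⁻¹.
Component geostrophic relations (x east, y north):
u_g = −(1/(fρ)) ∂P/∂y,  v_g = (1/(fρ)) ∂P/∂x
u_g = −(0.62×10⁻³)/(−1.28×10⁻⁴ × 1.08) = 4.50 m/s;  v_g = (2.3×10⁻³)/(−1.28×10⁻⁴ × 1.08) = −16.7 m/s
|V_g| = √(u_g² + v_g²) = 17.3 m/s

17 m/s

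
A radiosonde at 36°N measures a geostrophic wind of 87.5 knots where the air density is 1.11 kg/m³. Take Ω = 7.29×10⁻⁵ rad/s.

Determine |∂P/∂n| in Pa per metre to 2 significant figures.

4.3×10⁻³ Pa/m

Coriolis parameter at 36°N:
f = 2Ω sin φ = 2 × 7.29×10⁻⁵ × sin 36° = 8.57×10⁻⁵ s⁻¹
Wind speed in SI: 87.5 knots = 45.0 m/s
Geostrophic balance rearranged: |∂P/∂n| = f ρ V_g
|∂P/∂n| = 8.57×10⁻⁵ × 1.11 × 45.0 = 4.28×10⁻³ Pa/m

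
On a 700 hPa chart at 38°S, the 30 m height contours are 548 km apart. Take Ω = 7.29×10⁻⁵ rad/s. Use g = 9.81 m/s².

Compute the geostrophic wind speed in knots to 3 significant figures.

11.6 knots

Coriolis parameter at 38°S:
f = 2Ω sin φ = 2 × 7.29×10⁻⁵ × sin 38° = 8.98×10⁻⁵ s⁻¹
Height gradient: |∂Z/∂n| = 30 m / 548000 m = 5.47×10⁻⁵
On a pressure surface, geostrophic balance gives V_g = (g/f)|∂Z/∂n|:
V_g = 9.81 × 5.47×10⁻⁵ / 8.98×10⁻⁵ = 5.98 m/s
Converting: 5.98 m/s × 1.944 = 11.6 knots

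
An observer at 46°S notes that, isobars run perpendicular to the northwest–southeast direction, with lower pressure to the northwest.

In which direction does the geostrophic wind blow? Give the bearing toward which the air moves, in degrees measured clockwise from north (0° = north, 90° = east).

The pressure-gradient force points toward the northwest (bearing 315°).
Geostrophic balance: in the Southern Hemisphere the Coriolis force deflects motion to the left, so the geostrophic wind blows 90° to the left of the pressure-gradient force (low pressure on the right).
Rotating 315° by 90° counterclockwise gives 225° — the wind blows toward the southwest.

225°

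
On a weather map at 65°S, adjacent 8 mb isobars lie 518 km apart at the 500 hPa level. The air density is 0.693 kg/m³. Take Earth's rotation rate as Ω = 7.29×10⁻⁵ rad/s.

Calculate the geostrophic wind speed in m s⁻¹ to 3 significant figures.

16.9 m s⁻¹

Coriolis parameter at 65°S:
f = 2Ω sin φ = 2 × 7.29×10⁻⁵ × sin 65° = 1.32×10⁻⁴ s⁻¹
Pressure gradient: |∂P/∂n| = 800 Pa / 518000 m = 1.54×10⁻³ Pa/m
Geostrophic balance (pressure-gradient force = Coriolis force):
V_g = (1/(fρ)) |∂P/∂n| = 1.54×10⁻³ / (1.32×10⁻⁴ × 0.693) = 16.9 m/s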